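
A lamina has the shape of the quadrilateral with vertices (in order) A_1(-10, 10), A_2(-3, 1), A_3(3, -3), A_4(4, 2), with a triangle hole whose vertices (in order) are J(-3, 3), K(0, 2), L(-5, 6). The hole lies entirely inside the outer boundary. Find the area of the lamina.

Outer boundary:
Apply the shoelace formula: 2A = Σ (x_i·y_{i+1} − x_{i+1}·y_i), indices taken mod 4.
Σ = (20) + (6) + (18) + (60) = 104
Area = |Σ|/2 = 52.
Hole:
Apply the shoelace formula: 2A = Σ (x_i·y_{i+1} − x_{i+1}·y_i), indices taken mod 3.
Cross-terms: -6, 10, 3  ⇒  Σ = 7
Area = |Σ|/2 = 3.5.
Net area = 52 − 3.5 = 48.5.

48.5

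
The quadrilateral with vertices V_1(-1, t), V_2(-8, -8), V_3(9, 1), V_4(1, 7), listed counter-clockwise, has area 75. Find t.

Write out the shoelace sum; only the two edges meeting at V_1 involve t:
2·Area = [(1·t − (-1)·7) + ((-1)·(-8) − (-8)·t)] + 126
       = 9·t + 141 = 150
⇒ t = 1.

1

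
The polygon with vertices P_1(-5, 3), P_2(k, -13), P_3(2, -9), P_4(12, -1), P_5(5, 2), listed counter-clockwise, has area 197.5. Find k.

Write out the shoelace sum; only the two edges meeting at P_2 involve k:
2·Area = [((-5)·(-13) − k·3) + (k·(-9) − 2·(-13))] + 160
       = -12·k + 251 = 395
⇒ k = -12.

-12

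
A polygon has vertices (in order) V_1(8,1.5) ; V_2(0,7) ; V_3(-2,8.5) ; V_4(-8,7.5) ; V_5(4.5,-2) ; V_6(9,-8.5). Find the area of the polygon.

Apply Gauss's area formula: 2A = Σ (x_i·y_{i+1} − x_{i+1}·y_i), indices taken mod 6.
Σ = (56) + (14) + (53) + (-17.75) + (-20.25) + (81.5) = 166.5
Area = |Σ|/2 = 83.25.

83.25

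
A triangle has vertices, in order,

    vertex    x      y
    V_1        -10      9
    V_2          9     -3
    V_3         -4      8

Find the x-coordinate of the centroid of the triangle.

Apply the surveyor's formula. First the cross-terms c_i = x_i·y_{i+1} − x_{i+1}·y_i:
  -51, 60, 44  ⇒  2A = 53, A = 26.5.
Then Σ (x_i + x_{i+1})·c_i = -265, so x̄ = -265 / (6·26.5) = -5/3.

-5/3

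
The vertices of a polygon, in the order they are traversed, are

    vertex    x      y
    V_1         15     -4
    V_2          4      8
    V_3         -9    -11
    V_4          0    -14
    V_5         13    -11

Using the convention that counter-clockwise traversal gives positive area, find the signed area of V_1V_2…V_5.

292.5

Apply the shoelace formula: 2A = Σ (x_i·y_{i+1} − x_{i+1}·y_i), indices taken mod 5.
Σ = (136) + (28) + (126) + (182) + (113) = 585
Signed area = Σ/2 = 292.5 (positive ⇒ counter-clockwise traversal).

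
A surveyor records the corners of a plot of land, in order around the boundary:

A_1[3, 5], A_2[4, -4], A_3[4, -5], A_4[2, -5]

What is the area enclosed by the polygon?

10.5

Apply the shoelace (surveyor's) formula: 2A = Σ (x_i·y_{i+1} − x_{i+1}·y_i), indices taken mod 4.
Σ = (-32) + (-4) + (-10) + (25) = -21
Area = |Σ|/2 = 10.5.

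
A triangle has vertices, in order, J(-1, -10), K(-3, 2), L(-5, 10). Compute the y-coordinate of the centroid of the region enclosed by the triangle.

2/3

Apply the shoelace formula. First the cross-terms c_i = x_i·y_{i+1} − x_{i+1}·y_i:
  -32, -20, 60  ⇒  2A = 8, A = 4.
Then Σ (y_i + y_{i+1})·c_i = 16, so ȳ = 16 / (6·4) = 2/3.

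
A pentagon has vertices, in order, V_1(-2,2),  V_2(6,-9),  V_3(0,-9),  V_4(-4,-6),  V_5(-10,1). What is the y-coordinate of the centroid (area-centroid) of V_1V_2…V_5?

Apply the shoelace (surveyor's) formula. First the cross-terms c_i = x_i·y_{i+1} − x_{i+1}·y_i:
  6, -54, -36, -64, -18  ⇒  2A = -166, A = -83.
Then Σ (y_i + y_{i+1})·c_i = 1736, so ȳ = 1736 / (6·(-83)) = -868/249.

-868/249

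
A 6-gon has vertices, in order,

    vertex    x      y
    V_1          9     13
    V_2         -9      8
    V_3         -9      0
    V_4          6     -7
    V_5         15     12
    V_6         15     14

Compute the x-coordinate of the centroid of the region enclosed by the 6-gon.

Apply the shoelace formula. First the cross-terms c_i = x_i·y_{i+1} − x_{i+1}·y_i:
  189, 72, 63, 177, 30, 69  ⇒  2A = 600, A = 300.
Then Σ (x_i + x_{i+1})·c_i = 4788, so x̄ = 4788 / (6·300) = 2.66.

2.66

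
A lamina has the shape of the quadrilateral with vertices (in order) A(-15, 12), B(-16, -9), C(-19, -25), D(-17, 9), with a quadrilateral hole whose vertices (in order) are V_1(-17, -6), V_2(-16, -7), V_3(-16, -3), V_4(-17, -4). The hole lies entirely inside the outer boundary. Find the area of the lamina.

Outer boundary:
Cross-terms: 327, 229, -596, -69  ⇒  Σ = -109
Area = |Σ|/2 = 54.5.
Hole:
Apply the shoelace formula: 2A = Σ (x_i·y_{i+1} − x_{i+1}·y_i), indices taken mod 4.
Cross-terms: 23, -64, 13, 34  ⇒  Σ = 6
Area = |Σ|/2 = 3.
Net area = 54.5 − 3 = 51.5.

51.5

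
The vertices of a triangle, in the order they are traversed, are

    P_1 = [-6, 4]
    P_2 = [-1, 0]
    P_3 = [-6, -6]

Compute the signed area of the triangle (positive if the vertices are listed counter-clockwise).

-25

Apply the shoelace (surveyor's) formula: 2A = Σ (x_i·y_{i+1} − x_{i+1}·y_i), indices taken mod 3.
Σ = (4) + (6) + (-60) = -50
Signed area = Σ/2 = -25 (negative ⇒ clockwise traversal).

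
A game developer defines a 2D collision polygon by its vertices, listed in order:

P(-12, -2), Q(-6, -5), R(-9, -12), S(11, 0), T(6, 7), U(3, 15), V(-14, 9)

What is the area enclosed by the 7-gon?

363

Σ = (48) + (27) + (132) + (77) + (69) + (237) + (136) = 726
Area = |Σ|/2 = 363.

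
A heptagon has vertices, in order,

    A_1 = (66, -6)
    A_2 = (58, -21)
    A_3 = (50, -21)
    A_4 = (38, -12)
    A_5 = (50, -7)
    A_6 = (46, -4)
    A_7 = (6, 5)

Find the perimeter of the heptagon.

160

|A_1A_2| = √((-8)² + (-15)²) = √289 = 17
|A_2A_3| = √((-8)² + (0)²) = √64 = 8
|A_3A_4| = √((-12)² + (9)²) = √225 = 15
|A_4A_5| = √((12)² + (5)²) = √169 = 13
|A_5A_6| = √((-4)² + (3)²) = √25 = 5
|A_6A_7| = √((-40)² + (9)²) = √1681 = 41
|A_7A_1| = √((60)² + (-11)²) = √3721 = 61
Perimeter = 17 + 8 + 15 + 13 + 5 + 41 + 61 = 160.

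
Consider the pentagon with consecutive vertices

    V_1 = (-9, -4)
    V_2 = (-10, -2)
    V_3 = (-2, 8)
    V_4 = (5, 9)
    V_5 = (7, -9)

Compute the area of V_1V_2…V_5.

Σ = (-22) + (-84) + (-58) + (-108) + (-109) = -381
Area = |Σ|/2 = 190.5.

190.5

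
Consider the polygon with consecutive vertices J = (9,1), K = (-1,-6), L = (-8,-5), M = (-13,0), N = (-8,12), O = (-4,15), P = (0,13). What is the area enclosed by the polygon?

279

Apply the shoelace (surveyor's) formula: 2A = Σ (x_i·y_{i+1} − x_{i+1}·y_i), indices taken mod 7.
Σ = (-53) + (-43) + (-65) + (-156) + (-72) + (-52) + (-117) = -558
Area = |Σ|/2 = 279.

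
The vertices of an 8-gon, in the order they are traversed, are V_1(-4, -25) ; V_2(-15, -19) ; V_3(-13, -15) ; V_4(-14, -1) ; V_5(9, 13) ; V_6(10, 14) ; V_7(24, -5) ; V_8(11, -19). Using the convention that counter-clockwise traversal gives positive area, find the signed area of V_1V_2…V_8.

-916.5

Apply Gauss's area formula: 2A = Σ (x_i·y_{i+1} − x_{i+1}·y_i), indices taken mod 8.
Σ = (-299) + (-22) + (-197) + (-173) + (-4) + (-386) + (-401) + (-351) = -1833
Signed area = Σ/2 = -916.5 (negative ⇒ clockwise traversal).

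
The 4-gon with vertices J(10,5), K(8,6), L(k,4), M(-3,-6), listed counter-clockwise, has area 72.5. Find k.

-3

Write out the shoelace sum; only the two edges meeting at L involve k:
2·Area = [(8·4 − k·6) + (k·(-6) − (-3)·4)] + 65
       = -12·k + 109 = 145
⇒ k = -3.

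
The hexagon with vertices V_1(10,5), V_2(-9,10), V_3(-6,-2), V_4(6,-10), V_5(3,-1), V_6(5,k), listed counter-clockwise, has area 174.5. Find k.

0

Write out the shoelace sum; only the two edges meeting at V_6 involve k:
2·Area = [(3·k − 5·(-1)) + (5·5 − 10·k)] + 319
       = -7·k + 349 = 349
⇒ k = 0.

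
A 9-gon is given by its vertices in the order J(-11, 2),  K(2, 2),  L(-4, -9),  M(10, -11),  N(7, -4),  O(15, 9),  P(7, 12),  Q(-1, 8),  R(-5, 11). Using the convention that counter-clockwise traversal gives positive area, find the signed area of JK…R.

Σ = (-26) + (-10) + (134) + (37) + (123) + (117) + (68) + (29) + (111) = 583
Signed area = Σ/2 = 291.5 (positive ⇒ counter-clockwise traversal).

291.5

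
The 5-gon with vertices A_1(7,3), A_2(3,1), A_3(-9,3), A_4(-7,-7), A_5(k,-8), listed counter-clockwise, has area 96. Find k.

-2

The doubled signed area Σ (x_i y_{i+1} − x_{i+1} y_i) is linear in k.
With k=0 it equals 212; the coefficient of k is 10 (from the two edges through A_5).
So 10·k + 212 = 2·96 = 192 ⇒ k = -2.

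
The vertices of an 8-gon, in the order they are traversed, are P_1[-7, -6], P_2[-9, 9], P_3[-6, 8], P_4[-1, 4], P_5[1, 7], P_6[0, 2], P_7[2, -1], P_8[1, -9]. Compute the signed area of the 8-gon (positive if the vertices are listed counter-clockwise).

-125

Apply the shoelace formula: 2A = Σ (x_i·y_{i+1} − x_{i+1}·y_i), indices taken mod 8.
Cross-terms: -117, -18, -16, -11, 2, -4, -17, -69  ⇒  Σ = -250
Signed area = Σ/2 = -125 (negative ⇒ clockwise traversal).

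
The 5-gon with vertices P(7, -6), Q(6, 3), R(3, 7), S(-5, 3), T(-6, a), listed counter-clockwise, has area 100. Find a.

The doubled signed area Σ (x_i y_{i+1} − x_{i+1} y_i) is linear in a.
With a=0 it equals 188; the coefficient of a is -12 (from the two edges through T).
So -12·a + 188 = 2·100 = 200 ⇒ a = -1.

-1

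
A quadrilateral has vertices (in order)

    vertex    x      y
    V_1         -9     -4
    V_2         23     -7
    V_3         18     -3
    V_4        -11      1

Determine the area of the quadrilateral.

Apply the surveyor's formula: 2A = Σ (x_i·y_{i+1} − x_{i+1}·y_i), indices taken mod 4.
V_1→V_2: (-9)(-7) − (23)(-4) = 155
V_2→V_3: (23)(-3) − (18)(-7) = 57
V_3→V_4: (18)(1) − (-11)(-3) = -15
V_4→V_1: (-11)(-4) − (-9)(1) = 53
Σ = 250
Area = |Σ|/2 = 125.

125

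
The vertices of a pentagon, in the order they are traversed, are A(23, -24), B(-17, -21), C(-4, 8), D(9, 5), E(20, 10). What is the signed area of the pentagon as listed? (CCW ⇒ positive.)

Σ = (-891) + (-220) + (-92) + (-10) + (-710) = -1923
Signed area = Σ/2 = -961.5 (negative ⇒ clockwise traversal).

-961.5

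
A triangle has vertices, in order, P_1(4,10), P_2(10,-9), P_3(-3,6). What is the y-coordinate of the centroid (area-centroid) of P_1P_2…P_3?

Apply the surveyor's formula. First the cross-terms c_i = x_i·y_{i+1} − x_{i+1}·y_i:
  -136, 33, -54  ⇒  2A = -157, A = -78.5.
Then Σ (y_i + y_{i+1})·c_i = -1099, so ȳ = -1099 / (6·(-78.5)) = 7/3.

7/3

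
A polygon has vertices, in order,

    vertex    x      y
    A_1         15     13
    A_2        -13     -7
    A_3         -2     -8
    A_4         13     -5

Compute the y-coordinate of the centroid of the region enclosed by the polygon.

-31/96

Apply the shoelace formula. First the cross-terms c_i = x_i·y_{i+1} − x_{i+1}·y_i:
  64, 90, 114, 244  ⇒  2A = 512, A = 256.
Then Σ (y_i + y_{i+1})·c_i = -496, so ȳ = -496 / (6·256) = -31/96.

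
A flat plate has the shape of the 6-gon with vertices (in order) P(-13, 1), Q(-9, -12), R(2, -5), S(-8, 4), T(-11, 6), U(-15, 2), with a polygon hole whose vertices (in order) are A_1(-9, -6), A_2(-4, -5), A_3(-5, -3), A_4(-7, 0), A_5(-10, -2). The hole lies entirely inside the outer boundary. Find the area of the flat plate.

Outer boundary:
P→Q: (-13)(-12) − (-9)(1) = 165
Q→R: (-9)(-5) − (2)(-12) = 69
R→S: (2)(4) − (-8)(-5) = -32
S→T: (-8)(6) − (-11)(4) = -4
T→U: (-11)(2) − (-15)(6) = 68
U→P: (-15)(1) − (-13)(2) = 11
Σ = 277
Area = |Σ|/2 = 138.5.
Hole:
A_1→A_2: (-9)(-5) − (-4)(-6) = 21
A_2→A_3: (-4)(-3) − (-5)(-5) = -13
A_3→A_4: (-5)(0) − (-7)(-3) = -21
A_4→A_5: (-7)(-2) − (-10)(0) = 14
A_5→A_1: (-10)(-6) − (-9)(-2) = 42
Σ = 43
Area = |Σ|/2 = 21.5.
Net area = 138.5 − 21.5 = 117.

117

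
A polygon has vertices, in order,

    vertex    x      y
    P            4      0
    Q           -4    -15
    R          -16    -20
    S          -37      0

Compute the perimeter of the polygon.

|PQ| = √((-8)² + (-15)²) = √289 = 17
|QR| = √((-12)² + (-5)²) = √169 = 13
|RS| = √((-21)² + (20)²) = √841 = 29
|SP| = √((41)² + (0)²) = √1681 = 41
Perimeter = 17 + 13 + 29 + 41 = 100.

100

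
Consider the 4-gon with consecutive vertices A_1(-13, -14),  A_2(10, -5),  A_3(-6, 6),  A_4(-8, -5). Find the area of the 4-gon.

180

Apply the shoelace (surveyor's) formula: 2A = Σ (x_i·y_{i+1} − x_{i+1}·y_i), indices taken mod 4.
A_1→A_2: (-13)(-5) − (10)(-14) = 205
A_2→A_3: (10)(6) − (-6)(-5) = 30
A_3→A_4: (-6)(-5) − (-8)(6) = 78
A_4→A_1: (-8)(-14) − (-13)(-5) = 47
Σ = 360
Area = |Σ|/2 = 180.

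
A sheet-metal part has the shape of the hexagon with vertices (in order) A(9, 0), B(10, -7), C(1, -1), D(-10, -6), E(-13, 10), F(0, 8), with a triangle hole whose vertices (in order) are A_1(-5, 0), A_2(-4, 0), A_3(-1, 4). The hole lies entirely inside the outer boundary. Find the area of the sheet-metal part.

216

Outer boundary:
Σ = (-63) + (-3) + (-16) + (-178) + (-104) + (-72) = -436
Area = |Σ|/2 = 218.
Hole:
A_1→A_2: (-5)(0) − (-4)(0) = 0
A_2→A_3: (-4)(4) − (-1)(0) = -16
A_3→A_1: (-1)(0) − (-5)(4) = 20
Σ = 4
Area = |Σ|/2 = 2.
Net area = 218 − 2 = 216.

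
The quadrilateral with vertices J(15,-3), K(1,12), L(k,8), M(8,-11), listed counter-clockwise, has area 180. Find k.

The doubled signed area Σ (x_i y_{i+1} − x_{i+1} y_i) is linear in k.
With k=0 it equals 268; the coefficient of k is -23 (from the two edges through L).
So -23·k + 268 = 2·180 = 360 ⇒ k = -4.

-4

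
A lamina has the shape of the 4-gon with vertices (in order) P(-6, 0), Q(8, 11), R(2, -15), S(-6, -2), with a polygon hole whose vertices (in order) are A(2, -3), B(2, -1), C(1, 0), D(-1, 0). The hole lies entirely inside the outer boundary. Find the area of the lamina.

153

Outer boundary:
Apply the shoelace formula: 2A = Σ (x_i·y_{i+1} − x_{i+1}·y_i), indices taken mod 4.
Σ = (-66) + (-142) + (-94) + (-12) = -314
Area = |Σ|/2 = 157.
Hole:
A→B: (2)(-1) − (2)(-3) = 4
B→C: (2)(0) − (1)(-1) = 1
C→D: (1)(0) − (-1)(0) = 0
D→A: (-1)(-3) − (2)(0) = 3
Σ = 8
Area = |Σ|/2 = 4.
Net area = 157 − 4 = 153.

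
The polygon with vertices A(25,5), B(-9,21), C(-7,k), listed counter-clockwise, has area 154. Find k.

11

Write out the shoelace sum; only the two edges meeting at C involve k:
2·Area = [((-9)·k − (-7)·21) + ((-7)·5 − 25·k)] + 570
       = -34·k + 682 = 308
⇒ k = 11.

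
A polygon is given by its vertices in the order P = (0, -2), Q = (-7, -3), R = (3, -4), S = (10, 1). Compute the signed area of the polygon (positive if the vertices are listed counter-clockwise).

Apply the shoelace (surveyor's) formula: 2A = Σ (x_i·y_{i+1} − x_{i+1}·y_i), indices taken mod 4.
Cross-terms: -14, 37, 43, -20  ⇒  Σ = 46
Signed area = Σ/2 = 23 (positive ⇒ counter-clockwise traversal).

23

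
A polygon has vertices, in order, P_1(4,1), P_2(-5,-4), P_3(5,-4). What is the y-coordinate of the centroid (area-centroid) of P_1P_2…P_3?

-7/3

Apply the shoelace formula. First the cross-terms c_i = x_i·y_{i+1} − x_{i+1}·y_i:
  -11, 40, 21  ⇒  2A = 50, A = 25.
Then Σ (y_i + y_{i+1})·c_i = -350, so ȳ = -350 / (6·25) = -7/3.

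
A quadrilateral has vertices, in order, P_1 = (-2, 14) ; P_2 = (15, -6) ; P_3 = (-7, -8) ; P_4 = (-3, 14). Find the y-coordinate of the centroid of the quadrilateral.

Apply the surveyor's formula. First the cross-terms c_i = x_i·y_{i+1} − x_{i+1}·y_i:
  -198, -162, -122, -14  ⇒  2A = -496, A = -248.
Then Σ (y_i + y_{i+1})·c_i = -440, so ȳ = -440 / (6·(-248)) = 55/186.

55/186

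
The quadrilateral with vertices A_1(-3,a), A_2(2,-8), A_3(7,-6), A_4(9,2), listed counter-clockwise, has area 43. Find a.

The doubled signed area Σ (x_i y_{i+1} − x_{i+1} y_i) is linear in a.
With a=0 it equals 142; the coefficient of a is 7 (from the two edges through A_1).
So 7·a + 142 = 2·43 = 86 ⇒ a = -8.

-8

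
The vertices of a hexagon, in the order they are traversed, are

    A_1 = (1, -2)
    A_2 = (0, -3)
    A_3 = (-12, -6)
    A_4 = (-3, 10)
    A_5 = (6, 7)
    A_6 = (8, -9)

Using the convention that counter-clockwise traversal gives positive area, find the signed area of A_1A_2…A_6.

-187.5

Apply the surveyor's formula: 2A = Σ (x_i·y_{i+1} − x_{i+1}·y_i), indices taken mod 6.
A_1→A_2: (1)(-3) − (0)(-2) = -3
A_2→A_3: (0)(-6) − (-12)(-3) = -36
A_3→A_4: (-12)(10) − (-3)(-6) = -138
A_4→A_5: (-3)(7) − (6)(10) = -81
A_5→A_6: (6)(-9) − (8)(7) = -110
A_6→A_1: (8)(-2) − (1)(-9) = -7
Σ = -375
Signed area = Σ/2 = -187.5 (negative ⇒ clockwise traversal).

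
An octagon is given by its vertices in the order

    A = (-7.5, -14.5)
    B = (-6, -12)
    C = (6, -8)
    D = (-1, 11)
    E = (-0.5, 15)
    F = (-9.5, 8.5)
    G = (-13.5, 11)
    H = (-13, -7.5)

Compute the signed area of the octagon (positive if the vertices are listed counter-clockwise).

348.25

A→B: (-7.5)(-12) − (-6)(-14.5) = 3
B→C: (-6)(-8) − (6)(-12) = 120
C→D: (6)(11) − (-1)(-8) = 58
D→E: (-1)(15) − (-0.5)(11) = -9.5
E→F: (-0.5)(8.5) − (-9.5)(15) = 138.25
F→G: (-9.5)(11) − (-13.5)(8.5) = 10.25
G→H: (-13.5)(-7.5) − (-13)(11) = 244.25
H→A: (-13)(-14.5) − (-7.5)(-7.5) = 132.25
Σ = 696.5
Signed area = Σ/2 = 348.25 (positive ⇒ counter-clockwise traversal).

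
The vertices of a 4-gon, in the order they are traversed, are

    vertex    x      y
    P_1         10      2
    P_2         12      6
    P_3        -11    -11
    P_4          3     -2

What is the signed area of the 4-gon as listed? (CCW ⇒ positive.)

P_1→P_2: (10)(6) − (12)(2) = 36
P_2→P_3: (12)(-11) − (-11)(6) = -66
P_3→P_4: (-11)(-2) − (3)(-11) = 55
P_4→P_1: (3)(2) − (10)(-2) = 26
Σ = 51
Signed area = Σ/2 = 25.5 (positive ⇒ counter-clockwise traversal).

25.5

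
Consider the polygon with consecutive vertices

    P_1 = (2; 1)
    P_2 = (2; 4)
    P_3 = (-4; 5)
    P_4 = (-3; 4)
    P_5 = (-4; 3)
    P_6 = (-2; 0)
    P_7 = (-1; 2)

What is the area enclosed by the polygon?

17.5

P_1→P_2: (2)(4) − (2)(1) = 6
P_2→P_3: (2)(5) − (-4)(4) = 26
P_3→P_4: (-4)(4) − (-3)(5) = -1
P_4→P_5: (-3)(3) − (-4)(4) = 7
P_5→P_6: (-4)(0) − (-2)(3) = 6
P_6→P_7: (-2)(2) − (-1)(0) = -4
P_7→P_1: (-1)(1) − (2)(2) = -5
Σ = 35
Area = |Σ|/2 = 17.5.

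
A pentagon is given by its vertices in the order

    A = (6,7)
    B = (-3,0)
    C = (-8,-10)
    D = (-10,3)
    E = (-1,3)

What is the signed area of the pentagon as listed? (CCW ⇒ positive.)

A→B: (6)(0) − (-3)(7) = 21
B→C: (-3)(-10) − (-8)(0) = 30
C→D: (-8)(3) − (-10)(-10) = -124
D→E: (-10)(3) − (-1)(3) = -27
E→A: (-1)(7) − (6)(3) = -25
Σ = -125
Signed area = Σ/2 = -62.5 (negative ⇒ clockwise traversal).

-62.5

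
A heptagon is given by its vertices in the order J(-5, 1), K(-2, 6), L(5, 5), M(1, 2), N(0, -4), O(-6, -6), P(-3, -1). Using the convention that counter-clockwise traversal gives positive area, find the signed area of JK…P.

-55.5

Σ = (-28) + (-40) + (5) + (-4) + (-24) + (-12) + (-8) = -111
Signed area = Σ/2 = -55.5 (negative ⇒ clockwise traversal).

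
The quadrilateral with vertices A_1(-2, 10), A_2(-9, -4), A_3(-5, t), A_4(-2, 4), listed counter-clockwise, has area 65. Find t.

-12

Write out the shoelace sum; only the two edges meeting at A_3 involve t:
2·Area = [((-9)·t − (-5)·(-4)) + ((-5)·4 − (-2)·t)] + 86
       = -7·t + 46 = 130
⇒ t = -12.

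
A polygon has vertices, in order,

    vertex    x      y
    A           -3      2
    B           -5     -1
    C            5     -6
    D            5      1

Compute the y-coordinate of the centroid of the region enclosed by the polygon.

-23/18

Apply the shoelace formula. First the cross-terms c_i = x_i·y_{i+1} − x_{i+1}·y_i:
  13, 35, 35, 13  ⇒  2A = 96, A = 48.
Then Σ (y_i + y_{i+1})·c_i = -368, so ȳ = -368 / (6·48) = -23/18.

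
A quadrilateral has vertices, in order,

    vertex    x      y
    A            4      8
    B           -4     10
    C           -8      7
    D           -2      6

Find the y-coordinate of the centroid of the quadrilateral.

Apply the shoelace (surveyor's) formula. First the cross-terms c_i = x_i·y_{i+1} − x_{i+1}·y_i:
  72, 52, -34, -40  ⇒  2A = 50, A = 25.
Then Σ (y_i + y_{i+1})·c_i = 1178, so ȳ = 1178 / (6·25) = 589/75.

589/75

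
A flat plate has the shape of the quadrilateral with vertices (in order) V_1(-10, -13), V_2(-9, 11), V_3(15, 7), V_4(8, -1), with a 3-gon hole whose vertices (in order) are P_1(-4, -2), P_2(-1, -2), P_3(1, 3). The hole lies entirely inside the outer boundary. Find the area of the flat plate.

312.5

Outer boundary:
Apply Gauss's area formula: 2A = Σ (x_i·y_{i+1} − x_{i+1}·y_i), indices taken mod 4.
V_1→V_2: (-10)(11) − (-9)(-13) = -227
V_2→V_3: (-9)(7) − (15)(11) = -228
V_3→V_4: (15)(-1) − (8)(7) = -71
V_4→V_1: (8)(-13) − (-10)(-1) = -114
Σ = -640
Area = |Σ|/2 = 320.
Hole:
Σ = (6) + (-1) + (10) = 15
Area = |Σ|/2 = 7.5.
Net area = 320 − 7.5 = 312.5.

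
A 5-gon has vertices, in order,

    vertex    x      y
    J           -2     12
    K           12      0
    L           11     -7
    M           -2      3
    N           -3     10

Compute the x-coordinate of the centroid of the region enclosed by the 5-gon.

511/118

Apply the surveyor's formula. First the cross-terms c_i = x_i·y_{i+1} − x_{i+1}·y_i:
  -144, -84, 19, -11, -16  ⇒  2A = -236, A = -118.
Then Σ (x_i + x_{i+1})·c_i = -3066, so x̄ = -3066 / (6·(-118)) = 511/118.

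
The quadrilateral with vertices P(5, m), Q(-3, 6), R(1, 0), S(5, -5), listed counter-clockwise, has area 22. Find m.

0

Write out the shoelace sum; only the two edges meeting at P involve m:
2·Area = [(5·m − 5·(-5)) + (5·6 − (-3)·m)] + -11
       = 8·m + 44 = 44
⇒ m = 0.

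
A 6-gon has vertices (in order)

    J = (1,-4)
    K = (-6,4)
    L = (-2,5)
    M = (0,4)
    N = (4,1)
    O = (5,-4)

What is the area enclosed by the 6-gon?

Apply Gauss's area formula: 2A = Σ (x_i·y_{i+1} − x_{i+1}·y_i), indices taken mod 6.
J→K: (1)(4) − (-6)(-4) = -20
K→L: (-6)(5) − (-2)(4) = -22
L→M: (-2)(4) − (0)(5) = -8
M→N: (0)(1) − (4)(4) = -16
N→O: (4)(-4) − (5)(1) = -21
O→J: (5)(-4) − (1)(-4) = -16
Σ = -103
Area = |Σ|/2 = 51.5.

51.5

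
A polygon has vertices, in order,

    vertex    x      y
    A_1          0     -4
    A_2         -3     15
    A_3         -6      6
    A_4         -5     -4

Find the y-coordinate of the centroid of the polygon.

Apply the shoelace formula. First the cross-terms c_i = x_i·y_{i+1} − x_{i+1}·y_i:
  -12, 72, 54, 20  ⇒  2A = 134, A = 67.
Then Σ (y_i + y_{i+1})·c_i = 1328, so ȳ = 1328 / (6·67) = 664/201.

664/201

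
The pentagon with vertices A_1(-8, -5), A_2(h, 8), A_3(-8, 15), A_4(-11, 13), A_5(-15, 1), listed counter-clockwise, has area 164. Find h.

Write out the shoelace sum; only the two edges meeting at A_2 involve h:
2·Area = [((-8)·8 − h·(-5)) + (h·15 − (-8)·8)] + 328
       = 20·h + 328 = 328
⇒ h = 0.

0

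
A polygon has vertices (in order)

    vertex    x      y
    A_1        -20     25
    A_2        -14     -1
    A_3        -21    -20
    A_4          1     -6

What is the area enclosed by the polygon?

340

Σ = (370) + (259) + (146) + (-95) = 680
Area = |Σ|/2 = 340.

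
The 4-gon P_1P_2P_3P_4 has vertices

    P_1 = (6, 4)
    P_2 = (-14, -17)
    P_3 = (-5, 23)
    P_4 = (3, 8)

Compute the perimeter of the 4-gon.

92

|P_1P_2| = √((-20)² + (-21)²) = √841 = 29
|P_2P_3| = √((9)² + (40)²) = √1681 = 41
|P_3P_4| = √((8)² + (-15)²) = √289 = 17
|P_4P_1| = √((3)² + (-4)²) = √25 = 5
Perimeter = 29 + 41 + 17 + 5 = 92.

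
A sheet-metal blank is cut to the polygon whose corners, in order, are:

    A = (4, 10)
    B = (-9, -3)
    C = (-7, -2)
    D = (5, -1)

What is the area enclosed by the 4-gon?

73

A→B: (4)(-3) − (-9)(10) = 78
B→C: (-9)(-2) − (-7)(-3) = -3
C→D: (-7)(-1) − (5)(-2) = 17
D→A: (5)(10) − (4)(-1) = 54
Σ = 146
Area = |Σ|/2 = 73.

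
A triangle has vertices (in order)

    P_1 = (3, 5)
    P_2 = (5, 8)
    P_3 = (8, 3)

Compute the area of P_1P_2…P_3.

9.5

Σ = (-1) + (-49) + (31) = -19
Area = |Σ|/2 = 9.5.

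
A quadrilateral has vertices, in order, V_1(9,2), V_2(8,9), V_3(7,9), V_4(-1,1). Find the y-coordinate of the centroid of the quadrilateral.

Apply Gauss's area formula. First the cross-terms c_i = x_i·y_{i+1} − x_{i+1}·y_i:
  65, 9, 16, -11  ⇒  2A = 79, A = 39.5.
Then Σ (y_i + y_{i+1})·c_i = 1004, so ȳ = 1004 / (6·39.5) = 1004/237.

1004/237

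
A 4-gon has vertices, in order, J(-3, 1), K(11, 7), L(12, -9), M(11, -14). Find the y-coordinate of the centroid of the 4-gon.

Apply Gauss's area formula. First the cross-terms c_i = x_i·y_{i+1} − x_{i+1}·y_i:
  -32, -183, -69, -31  ⇒  2A = -315, A = -157.5.
Then Σ (y_i + y_{i+1})·c_i = 2100, so ȳ = 2100 / (6·(-157.5)) = -20/9.

-20/9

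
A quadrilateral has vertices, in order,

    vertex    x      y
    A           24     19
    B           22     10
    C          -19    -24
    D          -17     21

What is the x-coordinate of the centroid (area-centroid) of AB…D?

Apply the shoelace formula. First the cross-terms c_i = x_i·y_{i+1} − x_{i+1}·y_i:
  -178, -338, -807, -827  ⇒  2A = -2150, A = -1075.
Then Σ (x_i + x_{i+1})·c_i = 14061, so x̄ = 14061 / (6·(-1075)) = -2.18.

-2.18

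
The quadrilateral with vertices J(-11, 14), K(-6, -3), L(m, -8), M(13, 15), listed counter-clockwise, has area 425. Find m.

13

The doubled signed area Σ (x_i y_{i+1} − x_{i+1} y_i) is linear in m.
With m=0 it equals 616; the coefficient of m is 18 (from the two edges through L).
So 18·m + 616 = 2·425 = 850 ⇒ m = 13.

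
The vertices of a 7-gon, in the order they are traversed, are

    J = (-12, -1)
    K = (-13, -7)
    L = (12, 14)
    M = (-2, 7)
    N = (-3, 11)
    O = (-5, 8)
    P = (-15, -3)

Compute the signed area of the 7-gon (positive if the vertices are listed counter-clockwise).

114.5

Apply the shoelace (surveyor's) formula: 2A = Σ (x_i·y_{i+1} − x_{i+1}·y_i), indices taken mod 7.
Σ = (71) + (-98) + (112) + (-1) + (31) + (135) + (-21) = 229
Signed area = Σ/2 = 114.5 (positive ⇒ counter-clockwise traversal).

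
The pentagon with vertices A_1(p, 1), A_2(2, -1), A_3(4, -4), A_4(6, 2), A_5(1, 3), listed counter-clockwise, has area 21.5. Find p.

0

The doubled signed area Σ (x_i y_{i+1} − x_{i+1} y_i) is linear in p.
With p=0 it equals 43; the coefficient of p is -4 (from the two edges through A_1).
So -4·p + 43 = 2·21.5 = 43 ⇒ p = 0.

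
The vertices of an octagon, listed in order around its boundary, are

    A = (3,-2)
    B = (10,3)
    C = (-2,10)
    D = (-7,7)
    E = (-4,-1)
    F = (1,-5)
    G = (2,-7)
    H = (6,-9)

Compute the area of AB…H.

144.5

Cross-terms: 29, 106, 56, 35, 21, 3, 24, 15  ⇒  Σ = 289
Area = |Σ|/2 = 144.5.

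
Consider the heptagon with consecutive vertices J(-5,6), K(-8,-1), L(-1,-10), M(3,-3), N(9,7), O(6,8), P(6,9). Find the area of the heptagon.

Σ = (53) + (79) + (33) + (48) + (30) + (6) + (81) = 330
Area = |Σ|/2 = 165.

165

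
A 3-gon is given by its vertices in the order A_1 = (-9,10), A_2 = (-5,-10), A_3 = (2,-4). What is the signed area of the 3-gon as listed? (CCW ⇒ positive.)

82

Apply the shoelace formula: 2A = Σ (x_i·y_{i+1} − x_{i+1}·y_i), indices taken mod 3.
Σ = (140) + (40) + (-16) = 164
Signed area = Σ/2 = 82 (positive ⇒ counter-clockwise traversal).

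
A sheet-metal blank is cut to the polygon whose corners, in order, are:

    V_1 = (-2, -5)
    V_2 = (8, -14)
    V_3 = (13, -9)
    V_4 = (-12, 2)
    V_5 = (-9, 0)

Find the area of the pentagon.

79.5

Σ = (68) + (110) + (-82) + (18) + (45) = 159
Area = |Σ|/2 = 79.5.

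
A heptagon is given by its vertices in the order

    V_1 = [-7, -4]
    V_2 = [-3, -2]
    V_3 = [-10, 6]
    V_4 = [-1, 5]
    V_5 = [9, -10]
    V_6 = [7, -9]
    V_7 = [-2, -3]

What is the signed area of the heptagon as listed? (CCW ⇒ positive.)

Σ = (2) + (-38) + (-44) + (-35) + (-11) + (-39) + (-13) = -178
Signed area = Σ/2 = -89 (negative ⇒ clockwise traversal).

-89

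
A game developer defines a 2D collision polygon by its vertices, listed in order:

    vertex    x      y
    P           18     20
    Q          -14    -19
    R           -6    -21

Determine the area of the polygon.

P→Q: (18)(-19) − (-14)(20) = -62
Q→R: (-14)(-21) − (-6)(-19) = 180
R→P: (-6)(20) − (18)(-21) = 258
Σ = 376
Area = |Σ|/2 = 188.

188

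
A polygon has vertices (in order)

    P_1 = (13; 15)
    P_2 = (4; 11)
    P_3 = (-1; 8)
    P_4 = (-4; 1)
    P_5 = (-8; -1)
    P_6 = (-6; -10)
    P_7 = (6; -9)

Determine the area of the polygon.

282

Apply Gauss's area formula: 2A = Σ (x_i·y_{i+1} − x_{i+1}·y_i), indices taken mod 7.
Cross-terms: 83, 43, 31, 12, 74, 114, 207  ⇒  Σ = 564
Area = |Σ|/2 = 282.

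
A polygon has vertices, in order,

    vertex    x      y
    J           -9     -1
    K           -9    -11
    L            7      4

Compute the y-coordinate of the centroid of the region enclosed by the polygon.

Apply Gauss's area formula. First the cross-terms c_i = x_i·y_{i+1} − x_{i+1}·y_i:
  90, 41, 29  ⇒  2A = 160, A = 80.
Then Σ (y_i + y_{i+1})·c_i = -1280, so ȳ = -1280 / (6·80) = -8/3.

-8/3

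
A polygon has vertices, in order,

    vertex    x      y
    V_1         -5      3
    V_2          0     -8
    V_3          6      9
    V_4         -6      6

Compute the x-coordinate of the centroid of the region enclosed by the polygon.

Apply the surveyor's formula. First the cross-terms c_i = x_i·y_{i+1} − x_{i+1}·y_i:
  40, 48, 90, 12  ⇒  2A = 190, A = 95.
Then Σ (x_i + x_{i+1})·c_i = -44, so x̄ = -44 / (6·95) = -22/285.

-22/285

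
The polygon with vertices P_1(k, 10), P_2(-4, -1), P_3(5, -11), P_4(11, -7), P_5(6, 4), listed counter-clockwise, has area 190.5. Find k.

-12

The doubled signed area Σ (x_i y_{i+1} − x_{i+1} y_i) is linear in k.
With k=0 it equals 321; the coefficient of k is -5 (from the two edges through P_1).
So -5·k + 321 = 2·190.5 = 381 ⇒ k = -12.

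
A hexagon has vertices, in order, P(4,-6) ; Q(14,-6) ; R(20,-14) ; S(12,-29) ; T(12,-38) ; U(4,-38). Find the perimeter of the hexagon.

86

|PQ| = √((10)² + (0)²) = √100 = 10
|QR| = √((6)² + (-8)²) = √100 = 10
|RS| = √((-8)² + (-15)²) = √289 = 17
|ST| = √((0)² + (-9)²) = √81 = 9
|TU| = √((-8)² + (0)²) = √64 = 8
|UP| = √((0)² + (32)²) = √1024 = 32
Perimeter = 10 + 10 + 17 + 9 + 8 + 32 = 86.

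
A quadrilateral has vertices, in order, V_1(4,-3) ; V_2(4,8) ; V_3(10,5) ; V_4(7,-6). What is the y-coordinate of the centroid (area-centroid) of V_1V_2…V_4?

41/27

Apply the shoelace formula. First the cross-terms c_i = x_i·y_{i+1} − x_{i+1}·y_i:
  44, -60, -95, 3  ⇒  2A = -108, A = -54.
Then Σ (y_i + y_{i+1})·c_i = -492, so ȳ = -492 / (6·(-54)) = 41/27.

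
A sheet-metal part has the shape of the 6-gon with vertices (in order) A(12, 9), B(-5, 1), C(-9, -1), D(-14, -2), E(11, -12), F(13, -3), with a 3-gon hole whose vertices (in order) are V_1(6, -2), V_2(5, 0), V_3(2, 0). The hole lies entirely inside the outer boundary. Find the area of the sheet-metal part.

267.5

Outer boundary:
Apply the surveyor's formula: 2A = Σ (x_i·y_{i+1} − x_{i+1}·y_i), indices taken mod 6.
Cross-terms: 57, 14, 4, 190, 123, 153  ⇒  Σ = 541
Area = |Σ|/2 = 270.5.
Hole:
Apply Gauss's area formula: 2A = Σ (x_i·y_{i+1} − x_{i+1}·y_i), indices taken mod 3.
Σ = (10) + (0) + (-4) = 6
Area = |Σ|/2 = 3.
Net area = 270.5 − 3 = 267.5.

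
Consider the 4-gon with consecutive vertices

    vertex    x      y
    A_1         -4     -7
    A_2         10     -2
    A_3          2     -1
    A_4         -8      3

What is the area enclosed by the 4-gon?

69

Apply the surveyor's formula: 2A = Σ (x_i·y_{i+1} − x_{i+1}·y_i), indices taken mod 4.
Σ = (78) + (-6) + (-2) + (68) = 138
Area = |Σ|/2 = 69.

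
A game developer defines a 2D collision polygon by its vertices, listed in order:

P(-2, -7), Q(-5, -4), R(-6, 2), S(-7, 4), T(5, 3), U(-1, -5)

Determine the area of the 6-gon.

Cross-terms: -27, -34, -10, -41, -22, -3  ⇒  Σ = -137
Area = |Σ|/2 = 68.5.

68.5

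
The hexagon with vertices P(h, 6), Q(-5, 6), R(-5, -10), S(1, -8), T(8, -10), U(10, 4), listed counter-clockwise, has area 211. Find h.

8

The doubled signed area Σ (x_i y_{i+1} − x_{i+1} y_i) is linear in h.
With h=0 it equals 406; the coefficient of h is 2 (from the two edges through P).
So 2·h + 406 = 2·211 = 422 ⇒ h = 8.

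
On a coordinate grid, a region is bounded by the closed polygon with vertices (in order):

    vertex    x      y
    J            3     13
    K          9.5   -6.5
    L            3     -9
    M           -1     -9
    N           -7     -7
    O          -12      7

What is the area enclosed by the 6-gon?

305.5

Σ = (-143) + (-66) + (-36) + (-56) + (-133) + (-177) = -611
Area = |Σ|/2 = 305.5.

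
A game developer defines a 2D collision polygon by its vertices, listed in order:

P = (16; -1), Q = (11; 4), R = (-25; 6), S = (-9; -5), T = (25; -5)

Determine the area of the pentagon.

Cross-terms: 75, 166, 179, 170, 55  ⇒  Σ = 645
Area = |Σ|/2 = 322.5.

322.5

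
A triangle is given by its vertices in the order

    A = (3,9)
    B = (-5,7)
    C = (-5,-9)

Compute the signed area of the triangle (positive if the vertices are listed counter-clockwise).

64

Σ = (66) + (80) + (-18) = 128
Signed area = Σ/2 = 64 (positive ⇒ counter-clockwise traversal).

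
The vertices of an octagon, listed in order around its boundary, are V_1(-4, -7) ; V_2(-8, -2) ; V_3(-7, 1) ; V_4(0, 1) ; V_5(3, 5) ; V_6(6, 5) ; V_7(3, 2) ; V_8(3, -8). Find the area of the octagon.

Apply the shoelace formula: 2A = Σ (x_i·y_{i+1} − x_{i+1}·y_i), indices taken mod 8.
V_1→V_2: (-4)(-2) − (-8)(-7) = -48
V_2→V_3: (-8)(1) − (-7)(-2) = -22
V_3→V_4: (-7)(1) − (0)(1) = -7
V_4→V_5: (0)(5) − (3)(1) = -3
V_5→V_6: (3)(5) − (6)(5) = -15
V_6→V_7: (6)(2) − (3)(5) = -3
V_7→V_8: (3)(-8) − (3)(2) = -30
V_8→V_1: (3)(-7) − (-4)(-8) = -53
Σ = -181
Area = |Σ|/2 = 90.5.

90.5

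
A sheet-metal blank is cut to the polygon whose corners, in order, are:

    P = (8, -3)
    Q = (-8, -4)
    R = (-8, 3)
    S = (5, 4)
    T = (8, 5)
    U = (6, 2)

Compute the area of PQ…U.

107

Apply the surveyor's formula: 2A = Σ (x_i·y_{i+1} − x_{i+1}·y_i), indices taken mod 6.
Σ = (-56) + (-56) + (-47) + (-7) + (-14) + (-34) = -214
Area = |Σ|/2 = 107.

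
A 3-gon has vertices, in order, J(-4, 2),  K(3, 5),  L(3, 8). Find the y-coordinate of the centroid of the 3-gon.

Apply the surveyor's formula. First the cross-terms c_i = x_i·y_{i+1} − x_{i+1}·y_i:
  -26, 9, 38  ⇒  2A = 21, A = 10.5.
Then Σ (y_i + y_{i+1})·c_i = 315, so ȳ = 315 / (6·10.5) = 5.

5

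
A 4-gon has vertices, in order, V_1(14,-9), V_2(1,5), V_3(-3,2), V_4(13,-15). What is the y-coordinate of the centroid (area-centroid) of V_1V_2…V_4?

Apply Gauss's area formula. First the cross-terms c_i = x_i·y_{i+1} − x_{i+1}·y_i:
  79, 17, 19, 93  ⇒  2A = 208, A = 104.
Then Σ (y_i + y_{i+1})·c_i = -2676, so ȳ = -2676 / (6·104) = -223/52.

-223/52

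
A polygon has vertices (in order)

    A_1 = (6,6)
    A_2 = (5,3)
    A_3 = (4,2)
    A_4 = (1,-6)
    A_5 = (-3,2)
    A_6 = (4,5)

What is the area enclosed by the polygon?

Cross-terms: -12, -2, -26, -16, -23, -6  ⇒  Σ = -85
Area = |Σ|/2 = 42.5.

42.5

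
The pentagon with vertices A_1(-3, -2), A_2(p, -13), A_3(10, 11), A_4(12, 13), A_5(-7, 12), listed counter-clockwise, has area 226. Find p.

0

The doubled signed area Σ (x_i y_{i+1} − x_{i+1} y_i) is linear in p.
With p=0 it equals 452; the coefficient of p is 13 (from the two edges through A_2).
So 13·p + 452 = 2·226 = 452 ⇒ p = 0.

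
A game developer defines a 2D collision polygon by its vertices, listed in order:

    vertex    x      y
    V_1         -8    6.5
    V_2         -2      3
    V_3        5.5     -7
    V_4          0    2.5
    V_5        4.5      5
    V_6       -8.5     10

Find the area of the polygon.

Apply the surveyor's formula: 2A = Σ (x_i·y_{i+1} − x_{i+1}·y_i), indices taken mod 6.
Σ = (-11) + (-2.5) + (13.75) + (-11.25) + (87.5) + (24.75) = 101.25
Area = |Σ|/2 = 50.625.

50.625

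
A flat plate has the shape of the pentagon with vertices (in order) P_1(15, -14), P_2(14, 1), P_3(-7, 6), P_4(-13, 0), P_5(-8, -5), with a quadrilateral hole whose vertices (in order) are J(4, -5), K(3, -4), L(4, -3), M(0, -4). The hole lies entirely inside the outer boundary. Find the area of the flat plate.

313

Outer boundary:
Cross-terms: 211, 91, 78, 65, 187  ⇒  Σ = 632
Area = |Σ|/2 = 316.
Hole:
Σ = (-1) + (7) + (-16) + (16) = 6
Area = |Σ|/2 = 3.
Net area = 316 − 3 = 313.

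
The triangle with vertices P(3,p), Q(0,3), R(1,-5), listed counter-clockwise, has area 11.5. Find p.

The doubled signed area Σ (x_i y_{i+1} − x_{i+1} y_i) is linear in p.
With p=0 it equals 21; the coefficient of p is 1 (from the two edges through P).
So 1·p + 21 = 2·11.5 = 23 ⇒ p = 2.

2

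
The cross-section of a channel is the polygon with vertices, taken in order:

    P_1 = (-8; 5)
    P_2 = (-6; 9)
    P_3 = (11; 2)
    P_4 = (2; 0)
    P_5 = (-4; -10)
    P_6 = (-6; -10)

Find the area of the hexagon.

Σ = (-42) + (-111) + (-4) + (-20) + (-20) + (-110) = -307
Area = |Σ|/2 = 153.5.

153.5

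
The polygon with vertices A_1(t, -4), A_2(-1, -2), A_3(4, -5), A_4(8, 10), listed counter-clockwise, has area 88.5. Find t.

-10

The doubled signed area Σ (x_i y_{i+1} − x_{i+1} y_i) is linear in t.
With t=0 it equals 57; the coefficient of t is -12 (from the two edges through A_1).
So -12·t + 57 = 2·88.5 = 177 ⇒ t = -10.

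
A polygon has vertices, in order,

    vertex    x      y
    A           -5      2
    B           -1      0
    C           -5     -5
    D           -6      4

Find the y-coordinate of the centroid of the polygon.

-11/15

Apply Gauss's area formula. First the cross-terms c_i = x_i·y_{i+1} − x_{i+1}·y_i:
  2, 5, -50, 8  ⇒  2A = -35, A = -17.5.
Then Σ (y_i + y_{i+1})·c_i = 77, so ȳ = 77 / (6·(-17.5)) = -11/15.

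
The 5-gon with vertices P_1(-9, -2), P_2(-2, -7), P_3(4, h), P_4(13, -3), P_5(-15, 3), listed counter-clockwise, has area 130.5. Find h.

-9

The doubled signed area Σ (x_i y_{i+1} − x_{i+1} y_i) is linear in h.
With h=0 it equals 126; the coefficient of h is -15 (from the two edges through P_3).
So -15·h + 126 = 2·130.5 = 261 ⇒ h = -9.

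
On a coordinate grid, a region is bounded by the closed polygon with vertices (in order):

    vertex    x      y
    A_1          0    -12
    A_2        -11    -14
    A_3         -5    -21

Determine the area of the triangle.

44.5

Σ = (-132) + (161) + (60) = 89
Area = |Σ|/2 = 44.5.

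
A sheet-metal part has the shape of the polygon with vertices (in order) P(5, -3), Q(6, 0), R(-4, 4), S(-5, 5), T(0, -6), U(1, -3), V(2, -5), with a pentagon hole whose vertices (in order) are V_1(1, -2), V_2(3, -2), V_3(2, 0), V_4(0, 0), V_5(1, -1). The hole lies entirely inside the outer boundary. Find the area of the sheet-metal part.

Outer boundary:
Apply the shoelace (surveyor's) formula: 2A = Σ (x_i·y_{i+1} − x_{i+1}·y_i), indices taken mod 7.
Σ = (18) + (24) + (0) + (30) + (6) + (1) + (19) = 98
Area = |Σ|/2 = 49.
Hole:
Apply the surveyor's formula: 2A = Σ (x_i·y_{i+1} − x_{i+1}·y_i), indices taken mod 5.
Σ = (4) + (4) + (0) + (0) + (-1) = 7
Area = |Σ|/2 = 3.5.
Net area = 49 − 3.5 = 45.5.

45.5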